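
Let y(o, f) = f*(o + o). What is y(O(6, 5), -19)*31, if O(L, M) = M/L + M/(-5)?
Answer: 589/3 ≈ 196.33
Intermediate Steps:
O(L, M) = -M/5 + M/L (O(L, M) = M/L + M*(-1/5) = M/L - M/5 = -M/5 + M/L)
y(o, f) = 2*f*o (y(o, f) = f*(2*o) = 2*f*o)
y(O(6, 5), -19)*31 = (2*(-19)*(-1/5*5 + 5/6))*31 = (2*(-19)*(-1 + 5*(1/6)))*31 = (2*(-19)*(-1 + 5/6))*31 = (2*(-19)*(-1/6))*31 = (19/3)*31 = 589/3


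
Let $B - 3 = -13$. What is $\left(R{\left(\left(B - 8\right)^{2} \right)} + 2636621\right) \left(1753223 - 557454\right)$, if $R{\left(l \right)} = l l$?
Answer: $3278316703093$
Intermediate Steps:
$B = -10$ ($B = 3 - 13 = -10$)
$R{\left(l \right)} = l^{2}$
$\left(R{\left(\left(B - 8\right)^{2} \right)} + 2636621\right) \left(1753223 - 557454\right) = \left(\left(\left(-10 - 8\right)^{2}\right)^{2} + 2636621\right) \left(1753223 - 557454\right) = \left(\left(\left(-18\right)^{2}\right)^{2} + 2636621\right) 1195769 = \left(324^{2} + 2636621\right) 1195769 = \left(104976 + 2636621\right) 1195769 = 2741597 \cdot 1195769 = 3278316703093$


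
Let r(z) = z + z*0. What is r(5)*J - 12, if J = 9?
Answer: 33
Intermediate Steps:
r(z) = z (r(z) = z + 0 = z)
r(5)*J - 12 = 5*9 - 12 = 45 - 12 = 33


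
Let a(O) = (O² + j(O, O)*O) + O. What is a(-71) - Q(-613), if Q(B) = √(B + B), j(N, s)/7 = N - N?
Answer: 4970 - I*√1226 ≈ 4970.0 - 35.014*I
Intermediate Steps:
j(N, s) = 0 (j(N, s) = 7*(N - N) = 7*0 = 0)
Q(B) = √2*√B (Q(B) = √(2*B) = √2*√B)
a(O) = O + O² (a(O) = (O² + 0*O) + O = (O² + 0) + O = O² + O = O + O²)
a(-71) - Q(-613) = -71*(1 - 71) - √2*√(-613) = -71*(-70) - √2*I*√613 = 4970 - I*√1226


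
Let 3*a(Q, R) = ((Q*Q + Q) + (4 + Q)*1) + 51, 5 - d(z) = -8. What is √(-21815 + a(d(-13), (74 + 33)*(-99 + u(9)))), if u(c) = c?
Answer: I*√195585/3 ≈ 147.42*I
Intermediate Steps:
d(z) = 13 (d(z) = 5 - 1*(-8) = 5 + 8 = 13)
a(Q, R) = 55/3 + Q²/3 + 2*Q/3 (a(Q, R) = (((Q*Q + Q) + (4 + Q)*1) + 51)/3 = (((Q² + Q) + (4 + Q)) + 51)/3 = (((Q + Q²) + (4 + Q)) + 51)/3 = ((4 + Q² + 2*Q) + 51)/3 = (55 + Q² + 2*Q)/3 = 55/3 + Q²/3 + 2*Q/3)
√(-21815 + a(d(-13), (74 + 33)*(-99 + u(9)))) = √(-21815 + (55/3 + (⅓)*13² + (⅔)*13)) = √(-21815 + (55/3 + (⅓)*169 + 26/3)) = √(-21815 + (55/3 + 169/3 + 26/3)) = √(-21815 + 250/3) = √(-65195/3) = I*√195585/3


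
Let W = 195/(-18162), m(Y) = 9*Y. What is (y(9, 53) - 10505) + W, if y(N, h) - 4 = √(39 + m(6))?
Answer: -63573119/6054 + √93 ≈ -10491.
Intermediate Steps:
W = -65/6054 (W = 195*(-1/18162) = -65/6054 ≈ -0.010737)
y(N, h) = 4 + √93 (y(N, h) = 4 + √(39 + 9*6) = 4 + √(39 + 54) = 4 + √93)
(y(9, 53) - 10505) + W = ((4 + √93) - 10505) - 65/6054 = (-10501 + √93) - 65/6054 = -63573119/6054 + √93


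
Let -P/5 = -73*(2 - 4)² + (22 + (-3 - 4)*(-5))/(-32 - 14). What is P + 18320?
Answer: 910165/46 ≈ 19786.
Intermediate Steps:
P = 67445/46 (P = -5*(-73*(2 - 4)² + (22 + (-3 - 4)*(-5))/(-32 - 14)) = -5*(-73*(-2)² + (22 - 7*(-5))/(-46)) = -5*(-73*4 + (22 + 35)*(-1/46)) = -5*(-292 + 57*(-1/46)) = -5*(-292 - 57/46) = -5*(-13489/46) = 67445/46 ≈ 1466.2)
P + 18320 = 67445/46 + 18320 = 910165/46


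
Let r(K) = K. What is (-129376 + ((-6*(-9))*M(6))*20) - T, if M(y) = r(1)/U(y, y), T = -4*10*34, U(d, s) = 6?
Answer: -127836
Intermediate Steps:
T = -1360 (T = -40*34 = -1360)
M(y) = ⅙ (M(y) = 1/6 = 1*(⅙) = ⅙)
(-129376 + ((-6*(-9))*M(6))*20) - T = (-129376 + (-6*(-9)*(⅙))*20) - 1*(-1360) = (-129376 + (54*(⅙))*20) + 1360 = (-129376 + 9*20) + 1360 = (-129376 + 180) + 1360 = -129196 + 1360 = -127836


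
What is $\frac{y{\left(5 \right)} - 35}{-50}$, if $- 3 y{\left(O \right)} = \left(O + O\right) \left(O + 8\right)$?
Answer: $\frac{47}{30} \approx 1.5667$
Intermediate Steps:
$y{\left(O \right)} = - \frac{2 O \left(8 + O\right)}{3}$ ($y{\left(O \right)} = - \frac{\left(O + O\right) \left(O + 8\right)}{3} = - \frac{2 O \left(8 + O\right)}{3}$)
$\frac{y{\left(5 \right)} - 35}{-50} = \frac{\left(- \frac{2}{3}\right) 5 \left(8 + 5\right) - 35}{-50} = - \frac{\left(- \frac{2}{3}\right) 5 \cdot 13 - 35}{50} = - \frac{- \frac{130}{3} - 35}{50} = \left(- \frac{1}{50}\right) \left(- \frac{235}{3}\right) = \frac{47}{30}$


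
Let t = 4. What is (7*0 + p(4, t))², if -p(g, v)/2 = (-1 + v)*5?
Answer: 900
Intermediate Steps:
p(g, v) = 10 - 10*v (p(g, v) = -2*(-1 + v)*5 = -2*(-5 + 5*v) = 10 - 10*v)
(7*0 + p(4, t))² = (7*0 + (10 - 10*4))² = (0 + (10 - 40))² = (0 - 30)² = (-30)² = 900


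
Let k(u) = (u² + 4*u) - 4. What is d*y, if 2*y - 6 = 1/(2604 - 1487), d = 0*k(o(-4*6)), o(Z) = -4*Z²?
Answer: 0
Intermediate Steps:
k(u) = -4 + u² + 4*u
d = 0 (d = 0*(-4 + (-4*(-4*6)²)² + 4*(-4*(-4*6)²)) = 0*(-4 + (-4*(-24)²)² + 4*(-4*(-24)²)) = 0*(-4 + (-4*576)² + 4*(-4*576)) = 0*(-4 + (-2304)² + 4*(-2304)) = 0*(-4 + 5308416 - 9216) = 0*5299196 = 0)
y = 6703/2234 (y = 3 + 1/(2*(2604 - 1487)) = 3 + (½)/1117 = 3 + (½)*(1/1117) = 3 + 1/2234 = 6703/2234 ≈ 3.0004)
d*y = 0*(6703/2234) = 0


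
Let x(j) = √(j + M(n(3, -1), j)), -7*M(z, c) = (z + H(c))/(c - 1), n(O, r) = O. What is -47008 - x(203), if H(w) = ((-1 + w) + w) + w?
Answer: -47008 - √405013434/1414 ≈ -47022.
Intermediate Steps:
H(w) = -1 + 3*w (H(w) = (-1 + 2*w) + w = -1 + 3*w)
M(z, c) = -(-1 + z + 3*c)/(7*(-1 + c)) (M(z, c) = -(z + (-1 + 3*c))/(7*(c - 1)) = -(-1 + z + 3*c)/(7*(-1 + c)))
x(j) = √(j + (-2 - 3*j)/(7*(-1 + j))) (x(j) = √(j + (1 - 1*3 - 3*j)/(7*(-1 + j))) = √(j + (1 - 3 - 3*j)/(7*(-1 + j))) = √(j + (-2 - 3*j)/(7*(-1 + j))))
-47008 - x(203) = -47008 - √7*√((-2 - 10*203 + 7*203²)/(-1 + 203))/7 = -47008 - √7*√((-2 - 2030 + 7*41209)/202)/7 = -47008 - √7*√((-2 - 2030 + 288463)/202)/7 = -47008 - √7*√((1/202)*286431)/7 = -47008 - √7*√(286431/202)/7 = -47008 - √7*√57859062/202/7 = -47008 - √405013434/1414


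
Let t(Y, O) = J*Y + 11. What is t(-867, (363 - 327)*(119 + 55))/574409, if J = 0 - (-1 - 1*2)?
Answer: -2590/574409 ≈ -0.0045090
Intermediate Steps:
J = 3 (J = 0 - (-1 - 2) = 0 - 1*(-3) = 0 + 3 = 3)
t(Y, O) = 11 + 3*Y (t(Y, O) = 3*Y + 11 = 11 + 3*Y)
t(-867, (363 - 327)*(119 + 55))/574409 = (11 + 3*(-867))/574409 = (11 - 2601)*(1/574409) = -2590*1/574409 = -2590/574409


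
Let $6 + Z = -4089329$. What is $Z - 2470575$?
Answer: $-6559910$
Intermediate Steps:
$Z = -4089335$ ($Z = -6 - 4089329 = -4089335$)
$Z - 2470575 = -4089335 - 2470575 = -6559910$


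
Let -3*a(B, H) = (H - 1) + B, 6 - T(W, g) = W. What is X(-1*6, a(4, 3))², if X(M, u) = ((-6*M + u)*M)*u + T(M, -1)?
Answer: 176400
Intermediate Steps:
T(W, g) = 6 - W
a(B, H) = ⅓ - B/3 - H/3 (a(B, H) = -((H - 1) + B)/3 = -((-1 + H) + B)/3 = -(-1 + B + H)/3 = ⅓ - B/3 - H/3)
X(M, u) = 6 - M + M*u*(u - 6*M) (X(M, u) = ((-6*M + u)*M)*u + (6 - M) = ((u - 6*M)*M)*u + (6 - M) = (M*(u - 6*M))*u + (6 - M) = M*u*(u - 6*M) + (6 - M) = 6 - M + M*u*(u - 6*M))
X(-1*6, a(4, 3))² = (6 - (-1)*6 + (-1*6)*(⅓ - ⅓*4 - ⅓*3)² - 6*(⅓ - ⅓*4 - ⅓*3)*(-1*6)²)² = (6 - 1*(-6) - 6*(⅓ - 4/3 - 1)² - 6*(⅓ - 4/3 - 1)*(-6)²)² = (6 + 6 - 6*(-2)² - 6*(-2)*36)² = (6 + 6 - 6*4 + 432)² = (6 + 6 - 24 + 432)² = 420² = 176400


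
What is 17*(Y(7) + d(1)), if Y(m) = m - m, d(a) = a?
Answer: 17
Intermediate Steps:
Y(m) = 0
17*(Y(7) + d(1)) = 17*(0 + 1) = 17*1 = 17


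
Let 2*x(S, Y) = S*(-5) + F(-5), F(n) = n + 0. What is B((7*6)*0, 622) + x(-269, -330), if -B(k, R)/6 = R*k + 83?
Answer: 172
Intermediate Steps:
F(n) = n
x(S, Y) = -5/2 - 5*S/2 (x(S, Y) = (S*(-5) - 5)/2 = (-5*S - 5)/2 = (-5 - 5*S)/2 = -5/2 - 5*S/2)
B(k, R) = -498 - 6*R*k (B(k, R) = -6*(R*k + 83) = -6*(83 + R*k) = -498 - 6*R*k)
B((7*6)*0, 622) + x(-269, -330) = (-498 - 6*622*(7*6)*0) + (-5/2 - 5/2*(-269)) = (-498 - 6*622*42*0) + (-5/2 + 1345/2) = (-498 - 6*622*0) + 670 = (-498 + 0) + 670 = -498 + 670 = 172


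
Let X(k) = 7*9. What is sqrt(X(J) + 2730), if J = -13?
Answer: 7*sqrt(57) ≈ 52.849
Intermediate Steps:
X(k) = 63
sqrt(X(J) + 2730) = sqrt(63 + 2730) = sqrt(2793) = 7*sqrt(57)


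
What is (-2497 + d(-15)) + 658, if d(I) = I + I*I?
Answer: -1629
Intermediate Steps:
d(I) = I + I²
(-2497 + d(-15)) + 658 = (-2497 - 15*(1 - 15)) + 658 = (-2497 - 15*(-14)) + 658 = (-2497 + 210) + 658 = -2287 + 658 = -1629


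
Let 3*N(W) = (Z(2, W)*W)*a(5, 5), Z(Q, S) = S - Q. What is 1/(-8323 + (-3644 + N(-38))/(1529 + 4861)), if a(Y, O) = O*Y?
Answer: -9585/79762421 ≈ -0.00012017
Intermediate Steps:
N(W) = 25*W*(-2 + W)/3 (N(W) = (((W - 1*2)*W)*(5*5))/3 = (((W - 2)*W)*25)/3 = (((-2 + W)*W)*25)/3 = ((W*(-2 + W))*25)/3 = (25*W*(-2 + W))/3 = 25*W*(-2 + W)/3)
1/(-8323 + (-3644 + N(-38))/(1529 + 4861)) = 1/(-8323 + (-3644 + (25/3)*(-38)*(-2 - 38))/(1529 + 4861)) = 1/(-8323 + (-3644 + (25/3)*(-38)*(-40))/6390) = 1/(-8323 + (-3644 + 38000/3)*(1/6390)) = 1/(-8323 + (27068/3)*(1/6390)) = 1/(-8323 + 13534/9585) = 1/(-79762421/9585) = -9585/79762421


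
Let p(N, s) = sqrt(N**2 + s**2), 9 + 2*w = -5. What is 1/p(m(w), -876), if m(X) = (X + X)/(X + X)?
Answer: sqrt(767377)/767377 ≈ 0.0011416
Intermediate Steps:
w = -7 (w = -9/2 + (1/2)*(-5) = -9/2 - 5/2 = -7)
m(X) = 1 (m(X) = (2*X)/((2*X)) = (2*X)*(1/(2*X)) = 1)
1/p(m(w), -876) = 1/(sqrt(1**2 + (-876)**2)) = 1/(sqrt(1 + 767376)) = 1/(sqrt(767377)) = sqrt(767377)/767377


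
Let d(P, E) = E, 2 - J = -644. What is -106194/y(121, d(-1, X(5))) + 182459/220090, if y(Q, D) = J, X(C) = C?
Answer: -11627184473/71089070 ≈ -163.56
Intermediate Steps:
J = 646 (J = 2 - 1*(-644) = 2 + 644 = 646)
y(Q, D) = 646
-106194/y(121, d(-1, X(5))) + 182459/220090 = -106194/646 + 182459/220090 = -106194*1/646 + 182459*(1/220090) = -53097/323 + 182459/220090 = -11627184473/71089070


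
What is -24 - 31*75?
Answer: -2349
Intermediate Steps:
-24 - 31*75 = -24 - 2325 = -2349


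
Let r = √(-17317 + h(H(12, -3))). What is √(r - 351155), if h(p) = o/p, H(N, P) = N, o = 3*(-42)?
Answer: √(-1404620 + 2*I*√69310)/2 ≈ 0.11107 + 592.58*I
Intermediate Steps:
o = -126
h(p) = -126/p
r = I*√69310/2 (r = √(-17317 - 126/12) = √(-17317 - 126*1/12) = √(-17317 - 21/2) = √(-34655/2) = I*√69310/2 ≈ 131.63*I)
√(r - 351155) = √(I*√69310/2 - 351155) = √(-351155 + I*√69310/2)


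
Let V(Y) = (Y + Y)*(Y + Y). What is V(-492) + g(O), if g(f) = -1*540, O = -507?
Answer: 967716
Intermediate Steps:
g(f) = -540
V(Y) = 4*Y**2 (V(Y) = (2*Y)*(2*Y) = 4*Y**2)
V(-492) + g(O) = 4*(-492)**2 - 540 = 4*242064 - 540 = 968256 - 540 = 967716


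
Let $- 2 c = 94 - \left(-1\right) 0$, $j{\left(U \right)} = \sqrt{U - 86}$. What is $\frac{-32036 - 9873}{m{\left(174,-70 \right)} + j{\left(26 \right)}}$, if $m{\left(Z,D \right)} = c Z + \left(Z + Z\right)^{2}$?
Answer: $- \frac{788769289}{2125380256} + \frac{41909 i \sqrt{15}}{6376140768} \approx -0.37112 + 2.5456 \cdot 10^{-5} i$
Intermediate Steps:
$j{\left(U \right)} = \sqrt{-86 + U}$
$c = -47$ ($c = - \frac{94 - \left(-1\right) 0}{2} = - \frac{94 - 0}{2} = - \frac{94 + 0}{2} = \left(- \frac{1}{2}\right) 94 = -47$)
$m{\left(Z,D \right)} = - 47 Z + 4 Z^{2}$ ($m{\left(Z,D \right)} = - 47 Z + \left(Z + Z\right)^{2} = - 47 Z + \left(2 Z\right)^{2} = - 47 Z + 4 Z^{2}$)
$\frac{-32036 - 9873}{m{\left(174,-70 \right)} + j{\left(26 \right)}} = \frac{-32036 - 9873}{174 \left(-47 + 4 \cdot 174\right) + \sqrt{-86 + 26}} = - \frac{41909}{174 \left(-47 + 696\right) + \sqrt{-60}} = - \frac{41909}{174 \cdot 649 + 2 i \sqrt{15}} = - \frac{41909}{112926 + 2 i \sqrt{15}}$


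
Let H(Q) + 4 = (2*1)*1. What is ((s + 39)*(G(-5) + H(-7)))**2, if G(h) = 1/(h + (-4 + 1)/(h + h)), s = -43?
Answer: 173056/2209 ≈ 78.341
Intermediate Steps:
G(h) = 1/(h - 3/(2*h)) (G(h) = 1/(h - 3*1/(2*h)) = 1/(h - 3/(2*h)))
H(Q) = -2 (H(Q) = -4 + (2*1)*1 = -4 + 2*1 = -4 + 2 = -2)
((s + 39)*(G(-5) + H(-7)))**2 = ((-43 + 39)*(2*(-5)/(-3 + 2*(-5)**2) - 2))**2 = (-4*(2*(-5)/(-3 + 2*25) - 2))**2 = (-4*(2*(-5)/(-3 + 50) - 2))**2 = (-4*(2*(-5)/47 - 2))**2 = (-4*(2*(-5)*(1/47) - 2))**2 = (-4*(-10/47 - 2))**2 = (-4*(-104/47))**2 = (416/47)**2 = 173056/2209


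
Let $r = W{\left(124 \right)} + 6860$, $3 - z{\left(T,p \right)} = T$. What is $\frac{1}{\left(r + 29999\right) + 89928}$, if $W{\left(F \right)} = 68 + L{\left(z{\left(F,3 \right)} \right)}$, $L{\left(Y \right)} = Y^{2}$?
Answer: $\frac{1}{141496} \approx 7.0673 \cdot 10^{-6}$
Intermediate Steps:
$z{\left(T,p \right)} = 3 - T$
$W{\left(F \right)} = 68 + \left(3 - F\right)^{2}$
$r = 21569$ ($r = \left(68 + \left(-3 + 124\right)^{2}\right) + 6860 = \left(68 + 121^{2}\right) + 6860 = \left(68 + 14641\right) + 6860 = 14709 + 6860 = 21569$)
$\frac{1}{\left(r + 29999\right) + 89928} = \frac{1}{\left(21569 + 29999\right) + 89928} = \frac{1}{51568 + 89928} = \frac{1}{141496}$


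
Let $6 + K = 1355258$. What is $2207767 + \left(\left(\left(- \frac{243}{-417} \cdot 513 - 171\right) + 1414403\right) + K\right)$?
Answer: $\frac{691879442}{139} \approx 4.9776 \cdot 10^{6}$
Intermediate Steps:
$K = 1355252$ ($K = -6 + 1355258 = 1355252$)
$2207767 + \left(\left(\left(- \frac{243}{-417} \cdot 513 - 171\right) + 1414403\right) + K\right) = 2207767 + \left(\left(\left(- \frac{243}{-417} \cdot 513 - 171\right) + 1414403\right) + 1355252\right) = 2207767 + \left(\left(\left(\left(-243\right) \left(- \frac{1}{417}\right) 513 - 171\right) + 1414403\right) + 1355252\right) = 2207767 + \left(\left(\left(\frac{81}{139} \cdot 513 - 171\right) + 1414403\right) + 1355252\right) = 2207767 + \left(\left(\left(\frac{41553}{139} - 171\right) + 1414403\right) + 1355252\right) = 2207767 + \left(\left(\frac{17784}{139} + 1414403\right) + 1355252\right) = 2207767 + \left(\frac{196619801}{139} + 1355252\right) = 2207767 + \frac{384999829}{139} = \frac{691879442}{139}$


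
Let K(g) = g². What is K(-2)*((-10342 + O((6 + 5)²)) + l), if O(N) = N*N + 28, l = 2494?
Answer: 27284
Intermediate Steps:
O(N) = 28 + N² (O(N) = N² + 28 = 28 + N²)
K(-2)*((-10342 + O((6 + 5)²)) + l) = (-2)²*((-10342 + (28 + ((6 + 5)²)²)) + 2494) = 4*((-10342 + (28 + (11²)²)) + 2494) = 4*((-10342 + (28 + 121²)) + 2494) = 4*((-10342 + (28 + 14641)) + 2494) = 4*((-10342 + 14669) + 2494) = 4*(4327 + 2494) = 4*6821 = 27284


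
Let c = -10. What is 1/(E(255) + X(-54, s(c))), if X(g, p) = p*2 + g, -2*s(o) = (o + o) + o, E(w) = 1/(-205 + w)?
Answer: -50/1199 ≈ -0.041701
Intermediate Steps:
s(o) = -3*o/2 (s(o) = -((o + o) + o)/2 = -(2*o + o)/2 = -3*o/2)
X(g, p) = g + 2*p (X(g, p) = 2*p + g = g + 2*p)
1/(E(255) + X(-54, s(c))) = 1/(1/(-205 + 255) + (-54 + 2*(-3/2*(-10)))) = 1/(1/50 + (-54 + 2*15)) = 1/(1/50 + (-54 + 30)) = 1/(1/50 - 24) = 1/(-1199/50) = -50/1199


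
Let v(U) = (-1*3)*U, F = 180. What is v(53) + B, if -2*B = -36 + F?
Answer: -231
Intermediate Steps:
B = -72 (B = -(-36 + 180)/2 = -½*144 = -72)
v(U) = -3*U
v(53) + B = -3*53 - 72 = -159 - 72 = -231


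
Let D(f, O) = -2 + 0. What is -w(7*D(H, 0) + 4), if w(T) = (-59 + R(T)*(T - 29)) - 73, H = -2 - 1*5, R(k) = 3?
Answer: 249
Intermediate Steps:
H = -7 (H = -2 - 5 = -7)
D(f, O) = -2
w(T) = -219 + 3*T (w(T) = (-59 + 3*(T - 29)) - 73 = (-59 + 3*(-29 + T)) - 73 = (-59 + (-87 + 3*T)) - 73 = (-146 + 3*T) - 73 = -219 + 3*T)
-w(7*D(H, 0) + 4) = -(-219 + 3*(7*(-2) + 4)) = -(-219 + 3*(-14 + 4)) = -(-219 + 3*(-10)) = -(-219 - 30) = -1*(-249) = 249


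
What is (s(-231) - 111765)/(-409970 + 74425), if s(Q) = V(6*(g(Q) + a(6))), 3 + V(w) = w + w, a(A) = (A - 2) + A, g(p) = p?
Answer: 22884/67109 ≈ 0.34100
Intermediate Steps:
a(A) = -2 + 2*A (a(A) = (-2 + A) + A = -2 + 2*A)
V(w) = -3 + 2*w (V(w) = -3 + (w + w) = -3 + 2*w)
s(Q) = 117 + 12*Q (s(Q) = -3 + 2*(6*(Q + (-2 + 2*6))) = -3 + 2*(6*(Q + (-2 + 12))) = -3 + 2*(6*(Q + 10)) = -3 + 2*(6*(10 + Q)) = -3 + 2*(60 + 6*Q) = -3 + (120 + 12*Q) = 117 + 12*Q)
(s(-231) - 111765)/(-409970 + 74425) = ((117 + 12*(-231)) - 111765)/(-409970 + 74425) = ((117 - 2772) - 111765)/(-335545) = (-2655 - 111765)*(-1/335545) = -114420*(-1/335545) = 22884/67109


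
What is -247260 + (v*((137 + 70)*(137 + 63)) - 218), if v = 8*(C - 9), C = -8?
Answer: -5877878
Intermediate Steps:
v = -136 (v = 8*(-8 - 9) = 8*(-17) = -136)
-247260 + (v*((137 + 70)*(137 + 63)) - 218) = -247260 + (-136*(137 + 70)*(137 + 63) - 218) = -247260 + (-28152*200 - 218) = -247260 + (-136*41400 - 218) = -247260 + (-5630400 - 218) = -247260 - 5630618 = -5877878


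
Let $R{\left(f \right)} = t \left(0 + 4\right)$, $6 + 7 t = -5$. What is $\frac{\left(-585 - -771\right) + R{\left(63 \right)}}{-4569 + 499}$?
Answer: $- \frac{17}{385} \approx -0.044156$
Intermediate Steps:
$t = - \frac{11}{7}$ ($t = - \frac{6}{7} + \frac{1}{7} \left(-5\right) = - \frac{6}{7} - \frac{5}{7} = - \frac{11}{7} \approx -1.5714$)
$R{\left(f \right)} = - \frac{44}{7}$ ($R{\left(f \right)} = - \frac{11 \left(0 + 4\right)}{7} = \left(- \frac{11}{7}\right) 4 = - \frac{44}{7}$)
$\frac{\left(-585 - -771\right) + R{\left(63 \right)}}{-4569 + 499} = \frac{\left(-585 - -771\right) - \frac{44}{7}}{-4569 + 499} = \frac{\left(-585 + 771\right) - \frac{44}{7}}{-4070} = \left(186 - \frac{44}{7}\right) \left(- \frac{1}{4070}\right) = \frac{1258}{7} \left(- \frac{1}{4070}\right) = - \frac{17}{385}$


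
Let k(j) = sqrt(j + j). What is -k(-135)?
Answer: -3*I*sqrt(30) ≈ -16.432*I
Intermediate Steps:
k(j) = sqrt(2)*sqrt(j) (k(j) = sqrt(2*j) = sqrt(2)*sqrt(j))
-k(-135) = -sqrt(2)*sqrt(-135) = -sqrt(2)*3*I*sqrt(15) = -3*I*sqrt(30)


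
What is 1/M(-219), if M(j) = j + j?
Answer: -1/438 ≈ -0.0022831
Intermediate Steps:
M(j) = 2*j
1/M(-219) = 1/(2*(-219)) = 1/(-438) = -1/438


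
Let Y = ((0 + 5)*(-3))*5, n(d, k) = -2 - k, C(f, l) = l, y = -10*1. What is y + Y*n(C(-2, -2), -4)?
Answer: -160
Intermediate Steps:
y = -10
Y = -75 (Y = (5*(-3))*5 = -15*5 = -75)
y + Y*n(C(-2, -2), -4) = -10 - 75*(-2 - 1*(-4)) = -10 - 75*(-2 + 4) = -10 - 75*2 = -10 - 150 = -160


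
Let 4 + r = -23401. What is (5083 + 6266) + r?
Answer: -12056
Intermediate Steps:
r = -23405 (r = -4 - 23401 = -23405)
(5083 + 6266) + r = (5083 + 6266) - 23405 = 11349 - 23405 = -12056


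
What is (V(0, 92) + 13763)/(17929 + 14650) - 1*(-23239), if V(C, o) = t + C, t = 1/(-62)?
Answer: 46941262927/2019898 ≈ 23239.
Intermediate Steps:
t = -1/62 ≈ -0.016129
V(C, o) = -1/62 + C
(V(0, 92) + 13763)/(17929 + 14650) - 1*(-23239) = ((-1/62 + 0) + 13763)/(17929 + 14650) - 1*(-23239) = (-1/62 + 13763)/32579 + 23239 = (853305/62)*(1/32579) + 23239 = 853305/2019898 + 23239 = 46941262927/2019898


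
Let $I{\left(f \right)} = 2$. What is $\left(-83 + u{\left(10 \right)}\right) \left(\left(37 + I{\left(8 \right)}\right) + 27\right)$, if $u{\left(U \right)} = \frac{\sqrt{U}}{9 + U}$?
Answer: $-5478 + \frac{66 \sqrt{10}}{19} \approx -5467.0$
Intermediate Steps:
$u{\left(U \right)} = \frac{\sqrt{U}}{9 + U}$
$\left(-83 + u{\left(10 \right)}\right) \left(\left(37 + I{\left(8 \right)}\right) + 27\right) = \left(-83 + \frac{\sqrt{10}}{9 + 10}\right) \left(\left(37 + 2\right) + 27\right) = \left(-83 + \frac{\sqrt{10}}{19}\right) \left(39 + 27\right) = \left(-83 + \sqrt{10} \cdot \frac{1}{19}\right) 66 = \left(-83 + \frac{\sqrt{10}}{19}\right) 66 = -5478 + \frac{66 \sqrt{10}}{19}$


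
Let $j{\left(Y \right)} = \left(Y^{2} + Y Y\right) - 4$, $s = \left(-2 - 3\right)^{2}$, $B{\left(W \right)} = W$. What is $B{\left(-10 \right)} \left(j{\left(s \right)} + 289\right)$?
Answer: $-15350$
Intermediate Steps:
$s = 25$ ($s = \left(-5\right)^{2} = 25$)
$j{\left(Y \right)} = -4 + 2 Y^{2}$ ($j{\left(Y \right)} = \left(Y^{2} + Y^{2}\right) - 4 = 2 Y^{2} - 4 = -4 + 2 Y^{2}$)
$B{\left(-10 \right)} \left(j{\left(s \right)} + 289\right) = - 10 \left(\left(-4 + 2 \cdot 25^{2}\right) + 289\right) = - 10 \left(\left(-4 + 2 \cdot 625\right) + 289\right) = - 10 \left(\left(-4 + 1250\right) + 289\right) = - 10 \left(1246 + 289\right) = \left(-10\right) 1535 = -15350$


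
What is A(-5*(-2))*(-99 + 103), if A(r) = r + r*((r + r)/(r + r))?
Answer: 80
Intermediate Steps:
A(r) = 2*r (A(r) = r + r*((2*r)/((2*r))) = r + r*((2*r)*(1/(2*r))) = r + r*1 = r + r = 2*r)
A(-5*(-2))*(-99 + 103) = (2*(-5*(-2)))*(-99 + 103) = (2*10)*4 = 20*4 = 80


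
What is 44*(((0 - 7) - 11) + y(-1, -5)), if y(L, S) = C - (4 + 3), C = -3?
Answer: -1232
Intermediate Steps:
y(L, S) = -10 (y(L, S) = -3 - (4 + 3) = -3 - 1*7 = -3 - 7 = -10)
44*(((0 - 7) - 11) + y(-1, -5)) = 44*(((0 - 7) - 11) - 10) = 44*((-7 - 11) - 10) = 44*(-18 - 10) = 44*(-28) = -1232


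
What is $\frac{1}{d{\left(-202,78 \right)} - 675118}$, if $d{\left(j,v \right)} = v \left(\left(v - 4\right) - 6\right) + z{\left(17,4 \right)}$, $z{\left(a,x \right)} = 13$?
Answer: $- \frac{1}{669801} \approx -1.493 \cdot 10^{-6}$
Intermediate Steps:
$d{\left(j,v \right)} = 13 + v \left(-10 + v\right)$ ($d{\left(j,v \right)} = v \left(\left(v - 4\right) - 6\right) + 13 = v \left(\left(-4 + v\right) - 6\right) + 13 = v \left(-10 + v\right) + 13 = 13 + v \left(-10 + v\right)$)
$\frac{1}{d{\left(-202,78 \right)} - 675118} = \frac{1}{\left(13 + 78^{2} - 780\right) - 675118} = \frac{1}{\left(13 + 6084 - 780\right) - 675118} = \frac{1}{5317 - 675118} = \frac{1}{-669801} = - \frac{1}{669801}$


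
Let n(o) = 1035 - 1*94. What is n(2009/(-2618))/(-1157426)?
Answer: -941/1157426 ≈ -0.00081301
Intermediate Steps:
n(o) = 941 (n(o) = 1035 - 94 = 941)
n(2009/(-2618))/(-1157426) = 941/(-1157426) = 941*(-1/1157426) = -941/1157426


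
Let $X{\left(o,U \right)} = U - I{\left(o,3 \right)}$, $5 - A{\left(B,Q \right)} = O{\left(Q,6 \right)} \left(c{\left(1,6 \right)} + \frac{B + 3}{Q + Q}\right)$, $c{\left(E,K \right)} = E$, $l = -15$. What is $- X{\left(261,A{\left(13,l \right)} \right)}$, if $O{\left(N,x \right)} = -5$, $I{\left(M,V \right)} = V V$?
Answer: $\frac{5}{3} \approx 1.6667$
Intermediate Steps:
$I{\left(M,V \right)} = V^{2}$
$A{\left(B,Q \right)} = 10 + \frac{5 \left(3 + B\right)}{2 Q}$ ($A{\left(B,Q \right)} = 5 - - 5 \left(1 + \frac{B + 3}{Q + Q}\right) = 5 - - 5 \left(1 + \frac{3 + B}{2 Q}\right) = 5 - \left(-5 - \frac{5 \left(3 + B\right)}{2 Q}\right) = 5 + \left(5 + \frac{5 \left(3 + B\right)}{2 Q}\right) = 10 + \frac{5 \left(3 + B\right)}{2 Q}$)
$X{\left(o,U \right)} = -9 + U$ ($X{\left(o,U \right)} = U - 3^{2} = U - 9 = -9 + U$)
$- X{\left(261,A{\left(13,l \right)} \right)} = - (-9 + \frac{5 \left(3 + 13 + 4 \left(-15\right)\right)}{2 \left(-15\right)}) = - (-9 + \frac{5}{2} \left(- \frac{1}{15}\right) \left(3 + 13 - 60\right)) = - (-9 + \frac{5}{2} \left(- \frac{1}{15}\right) \left(-44\right)) = - (-9 + \frac{22}{3}) = \left(-1\right) \left(- \frac{5}{3}\right) = \frac{5}{3}$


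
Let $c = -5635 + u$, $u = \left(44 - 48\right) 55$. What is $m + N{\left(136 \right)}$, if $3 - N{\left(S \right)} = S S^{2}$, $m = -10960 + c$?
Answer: $-2532268$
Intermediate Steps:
$u = -220$ ($u = \left(-4\right) 55 = -220$)
$c = -5855$ ($c = -5635 - 220 = -5855$)
$m = -16815$ ($m = -10960 - 5855 = -16815$)
$N{\left(S \right)} = 3 - S^{3}$ ($N{\left(S \right)} = 3 - S S^{2} = 3 - S^{3}$)
$m + N{\left(136 \right)} = -16815 + \left(3 - 136^{3}\right) = -16815 + \left(3 - 2515456\right) = -16815 - 2515453 = -2532268$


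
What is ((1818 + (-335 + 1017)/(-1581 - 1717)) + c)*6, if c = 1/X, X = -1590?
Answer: 4766088541/436985 ≈ 10907.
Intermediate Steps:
c = -1/1590 (c = 1/(-1590) = -1/1590 ≈ -0.00062893)
((1818 + (-335 + 1017)/(-1581 - 1717)) + c)*6 = ((1818 + (-335 + 1017)/(-1581 - 1717)) - 1/1590)*6 = ((1818 + 682/(-3298)) - 1/1590)*6 = ((1818 + 682*(-1/3298)) - 1/1590)*6 = ((1818 - 341/1649) - 1/1590)*6 = (2997541/1649 - 1/1590)*6 = (4766088541/2621910)*6 = 4766088541/436985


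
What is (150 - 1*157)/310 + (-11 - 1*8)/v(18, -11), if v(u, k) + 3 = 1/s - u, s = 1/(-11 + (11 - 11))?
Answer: 2833/4960 ≈ 0.57117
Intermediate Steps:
s = -1/11 (s = 1/(-11 + 0) = 1/(-11) = -1/11 ≈ -0.090909)
v(u, k) = -14 - u (v(u, k) = -3 + (1/(-1/11) - u) = -3 + (-11 - u) = -14 - u)
(150 - 1*157)/310 + (-11 - 1*8)/v(18, -11) = (150 - 1*157)/310 + (-11 - 1*8)/(-14 - 1*18) = (150 - 157)*(1/310) + (-11 - 8)/(-14 - 18) = -7*1/310 - 19/(-32) = -7/310 - 19*(-1/32) = -7/310 + 19/32 = 2833/4960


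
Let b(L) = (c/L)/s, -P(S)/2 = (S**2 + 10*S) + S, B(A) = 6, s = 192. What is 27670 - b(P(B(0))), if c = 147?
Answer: 361259569/13056 ≈ 27670.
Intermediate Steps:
P(S) = -22*S - 2*S**2 (P(S) = -2*((S**2 + 10*S) + S) = -2*(S**2 + 11*S) = -22*S - 2*S**2)
b(L) = 49/(64*L) (b(L) = (147/L)/192 = (147/L)*(1/192) = 49/(64*L))
27670 - b(P(B(0))) = 27670 - 49/(64*((-2*6*(11 + 6)))) = 27670 - 49/(64*((-2*6*17))) = 27670 - 49/(64*(-204)) = 27670 - 49*(-1)/(64*204) = 27670 - 1*(-49/13056) = 27670 + 49/13056 = 361259569/13056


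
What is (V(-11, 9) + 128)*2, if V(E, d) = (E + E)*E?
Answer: 740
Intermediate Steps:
V(E, d) = 2*E² (V(E, d) = (2*E)*E = 2*E²)
(V(-11, 9) + 128)*2 = (2*(-11)² + 128)*2 = (2*121 + 128)*2 = (242 + 128)*2 = 370*2 = 740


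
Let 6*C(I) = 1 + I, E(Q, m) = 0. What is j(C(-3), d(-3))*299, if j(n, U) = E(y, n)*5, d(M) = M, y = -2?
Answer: 0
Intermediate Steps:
C(I) = ⅙ + I/6 (C(I) = (1 + I)/6 = ⅙ + I/6)
j(n, U) = 0 (j(n, U) = 0*5 = 0)
j(C(-3), d(-3))*299 = 0*299 = 0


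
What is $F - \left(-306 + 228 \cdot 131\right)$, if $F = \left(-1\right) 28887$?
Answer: $-58449$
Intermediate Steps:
$F = -28887$
$F - \left(-306 + 228 \cdot 131\right) = -28887 - \left(-306 + 228 \cdot 131\right) = -28887 - \left(-306 + 29868\right) = -28887 - 29562 = -58449$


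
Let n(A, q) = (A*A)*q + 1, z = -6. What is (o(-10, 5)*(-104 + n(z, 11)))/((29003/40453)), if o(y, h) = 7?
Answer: 82969103/29003 ≈ 2860.7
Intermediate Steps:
n(A, q) = 1 + q*A**2 (n(A, q) = A**2*q + 1 = q*A**2 + 1 = 1 + q*A**2)
(o(-10, 5)*(-104 + n(z, 11)))/((29003/40453)) = (7*(-104 + (1 + 11*(-6)**2)))/((29003/40453)) = (7*(-104 + (1 + 11*36)))/((29003*(1/40453))) = (7*(-104 + (1 + 396)))/(29003/40453) = (7*(-104 + 397))*(40453/29003) = (7*293)*(40453/29003) = 2051*(40453/29003) = 82969103/29003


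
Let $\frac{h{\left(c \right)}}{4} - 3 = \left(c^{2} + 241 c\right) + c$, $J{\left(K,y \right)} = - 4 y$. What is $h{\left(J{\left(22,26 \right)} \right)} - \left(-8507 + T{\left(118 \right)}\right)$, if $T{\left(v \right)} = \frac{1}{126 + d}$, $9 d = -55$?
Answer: $- \frac{52751240}{1079} \approx -48889.0$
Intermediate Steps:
$d = - \frac{55}{9}$ ($d = \frac{1}{9} \left(-55\right) = - \frac{55}{9} \approx -6.1111$)
$T{\left(v \right)} = \frac{9}{1079}$ ($T{\left(v \right)} = \frac{1}{126 - \frac{55}{9}} = \frac{1}{\frac{1079}{9}} = \frac{9}{1079}$)
$h{\left(c \right)} = 12 + 4 c^{2} + 968 c$ ($h{\left(c \right)} = 12 + 4 \left(\left(c^{2} + 241 c\right) + c\right) = 12 + 4 \left(c^{2} + 242 c\right) = 12 + \left(4 c^{2} + 968 c\right) = 12 + 4 c^{2} + 968 c$)
$h{\left(J{\left(22,26 \right)} \right)} - \left(-8507 + T{\left(118 \right)}\right) = \left(12 + 4 \left(\left(-4\right) 26\right)^{2} + 968 \left(\left(-4\right) 26\right)\right) - \left(-8507 + \frac{9}{1079}\right) = \left(12 + 4 \left(-104\right)^{2} + 968 \left(-104\right)\right) - - \frac{9179044}{1079} = \left(12 + 4 \cdot 10816 - 100672\right) + \frac{9179044}{1079} = \left(12 + 43264 - 100672\right) + \frac{9179044}{1079} = -57396 + \frac{9179044}{1079} = - \frac{52751240}{1079}$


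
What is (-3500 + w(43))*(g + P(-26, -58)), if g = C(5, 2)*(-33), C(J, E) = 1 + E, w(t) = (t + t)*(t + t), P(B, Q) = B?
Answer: -487000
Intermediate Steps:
w(t) = 4*t² (w(t) = (2*t)*(2*t) = 4*t²)
g = -99 (g = (1 + 2)*(-33) = 3*(-33) = -99)
(-3500 + w(43))*(g + P(-26, -58)) = (-3500 + 4*43²)*(-99 - 26) = (-3500 + 4*1849)*(-125) = (-3500 + 7396)*(-125) = 3896*(-125) = -487000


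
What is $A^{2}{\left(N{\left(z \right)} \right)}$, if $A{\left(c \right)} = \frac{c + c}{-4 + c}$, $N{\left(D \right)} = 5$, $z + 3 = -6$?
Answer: $100$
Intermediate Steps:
$z = -9$ ($z = -3 - 6 = -9$)
$A{\left(c \right)} = \frac{2 c}{-4 + c}$
$A^{2}{\left(N{\left(z \right)} \right)} = \left(2 \cdot 5 \frac{1}{-4 + 5}\right)^{2} = \left(2 \cdot 5 \cdot 1^{-1}\right)^{2} = \left(2 \cdot 5 \cdot 1\right)^{2} = 10^{2} = 100$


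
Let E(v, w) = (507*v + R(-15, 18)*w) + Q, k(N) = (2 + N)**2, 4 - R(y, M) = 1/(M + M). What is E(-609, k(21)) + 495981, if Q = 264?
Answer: 6824999/36 ≈ 1.8958e+5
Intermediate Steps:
R(y, M) = 4 - 1/(2*M) (R(y, M) = 4 - 1/(M + M) = 4 - 1/(2*M))
E(v, w) = 264 + 507*v + 143*w/36 (E(v, w) = (507*v + (4 - 1/2/18)*w) + 264 = (507*v + (4 - 1/2*1/18)*w) + 264 = (507*v + (4 - 1/36)*w) + 264 = (507*v + 143*w/36) + 264 = 264 + 507*v + 143*w/36)
E(-609, k(21)) + 495981 = (264 + 507*(-609) + 143*(2 + 21)**2/36) + 495981 = (264 - 308763 + (143/36)*23**2) + 495981 = (264 - 308763 + (143/36)*529) + 495981 = (264 - 308763 + 75647/36) + 495981 = -11030317/36 + 495981 = 6824999/36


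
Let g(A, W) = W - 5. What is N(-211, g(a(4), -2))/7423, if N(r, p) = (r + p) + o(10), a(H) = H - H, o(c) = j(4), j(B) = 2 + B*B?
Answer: -200/7423 ≈ -0.026943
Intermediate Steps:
j(B) = 2 + B²
o(c) = 18 (o(c) = 2 + 4² = 2 + 16 = 18)
a(H) = 0
g(A, W) = -5 + W
N(r, p) = 18 + p + r (N(r, p) = (r + p) + 18 = (p + r) + 18 = 18 + p + r)
N(-211, g(a(4), -2))/7423 = (18 + (-5 - 2) - 211)/7423 = (18 - 7 - 211)*(1/7423) = -200*1/7423 = -200/7423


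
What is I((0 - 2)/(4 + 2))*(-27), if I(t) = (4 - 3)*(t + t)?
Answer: 18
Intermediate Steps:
I(t) = 2*t (I(t) = 1*(2*t) = 2*t)
I((0 - 2)/(4 + 2))*(-27) = (2*((0 - 2)/(4 + 2)))*(-27) = (2*(-2/6))*(-27) = (2*(-2*⅙))*(-27) = (2*(-⅓))*(-27) = -⅔*(-27) = 18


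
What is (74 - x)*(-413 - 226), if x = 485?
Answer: 262629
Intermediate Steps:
(74 - x)*(-413 - 226) = (74 - 1*485)*(-413 - 226) = (74 - 485)*(-639) = -411*(-639) = 262629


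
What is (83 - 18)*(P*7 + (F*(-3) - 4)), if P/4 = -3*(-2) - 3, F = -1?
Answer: 5395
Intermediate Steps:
P = 12 (P = 4*(-3*(-2) - 3) = 4*(6 - 3) = 4*3 = 12)
(83 - 18)*(P*7 + (F*(-3) - 4)) = (83 - 18)*(12*7 + (-1*(-3) - 4)) = 65*(84 + (3 - 4)) = 65*(84 - 1) = 65*83 = 5395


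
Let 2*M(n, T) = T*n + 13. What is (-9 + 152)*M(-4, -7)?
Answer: 5863/2 ≈ 2931.5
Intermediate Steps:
M(n, T) = 13/2 + T*n/2 (M(n, T) = (T*n + 13)/2 = (13 + T*n)/2 = 13/2 + T*n/2)
(-9 + 152)*M(-4, -7) = (-9 + 152)*(13/2 + (1/2)*(-7)*(-4)) = 143*(13/2 + 14) = 143*(41/2) = 5863/2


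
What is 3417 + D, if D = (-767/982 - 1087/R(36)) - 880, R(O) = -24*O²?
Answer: 38733831701/15272064 ≈ 2536.3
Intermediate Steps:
D = -13450810987/15272064 (D = (-767/982 - 1087/((-24*36²))) - 880 = (-767*1/982 - 1087/((-24*1296))) - 880 = (-767/982 - 1087/(-31104)) - 880 = (-767/982 - 1087*(-1/31104)) - 880 = (-767/982 + 1087/31104) - 880 = -11394667/15272064 - 880 = -13450810987/15272064 ≈ -880.75)
3417 + D = 3417 - 13450810987/15272064 = 38733831701/15272064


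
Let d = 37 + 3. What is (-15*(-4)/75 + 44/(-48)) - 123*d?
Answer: -295207/60 ≈ -4920.1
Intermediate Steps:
d = 40
(-15*(-4)/75 + 44/(-48)) - 123*d = (-15*(-4)/75 + 44/(-48)) - 123*40 = (60*(1/75) + 44*(-1/48)) - 4920 = (⅘ - 11/12) - 4920 = -7/60 - 4920 = -295207/60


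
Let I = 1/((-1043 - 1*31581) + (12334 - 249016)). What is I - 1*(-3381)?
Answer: 910523585/269306 ≈ 3381.0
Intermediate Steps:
I = -1/269306 (I = 1/((-1043 - 31581) - 236682) = 1/(-32624 - 236682) = 1/(-269306) = -1/269306 ≈ -3.7132e-6)
I - 1*(-3381) = -1/269306 - 1*(-3381) = -1/269306 + 3381 = 910523585/269306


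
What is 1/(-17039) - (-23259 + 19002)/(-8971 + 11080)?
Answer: 24177638/11978417 ≈ 2.0184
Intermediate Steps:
1/(-17039) - (-23259 + 19002)/(-8971 + 11080) = -1/17039 - (-4257)/2109 = -1/17039 - 1*(-1419/703) = -1/17039 + 1419/703 = 24177638/11978417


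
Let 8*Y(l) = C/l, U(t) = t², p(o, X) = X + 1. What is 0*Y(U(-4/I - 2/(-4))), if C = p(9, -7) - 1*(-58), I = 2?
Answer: 0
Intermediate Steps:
p(o, X) = 1 + X
C = 52 (C = (1 - 7) - 1*(-58) = -6 + 58 = 52)
Y(l) = 13/(2*l) (Y(l) = (52/l)/8 = 13/(2*l))
0*Y(U(-4/I - 2/(-4))) = 0*(13/(2*((-4/2 - 2/(-4))²))) = 0*(13/(2*((-4*½ - 2*(-¼))²))) = 0*(13/(2*((-2 + ½)²))) = 0*(13/(2*((-3/2)²))) = 0*(13/(2*(9/4))) = 0*((13/2)*(4/9)) = 0*(26/9) = 0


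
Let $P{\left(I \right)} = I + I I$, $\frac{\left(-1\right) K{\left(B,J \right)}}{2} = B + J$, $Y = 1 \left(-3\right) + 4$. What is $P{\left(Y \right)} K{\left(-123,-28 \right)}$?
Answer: $604$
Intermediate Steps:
$Y = 1$ ($Y = -3 + 4 = 1$)
$K{\left(B,J \right)} = - 2 B - 2 J$ ($K{\left(B,J \right)} = - 2 \left(B + J\right) = - 2 B - 2 J$)
$P{\left(I \right)} = I + I^{2}$
$P{\left(Y \right)} K{\left(-123,-28 \right)} = 1 \left(1 + 1\right) \left(\left(-2\right) \left(-123\right) - -56\right) = 1 \cdot 2 \left(246 + 56\right) = 2 \cdot 302 = 604$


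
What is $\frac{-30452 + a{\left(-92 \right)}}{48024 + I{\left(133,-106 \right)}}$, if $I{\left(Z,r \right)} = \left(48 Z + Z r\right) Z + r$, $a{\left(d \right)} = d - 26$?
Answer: $\frac{15285}{489022} \approx 0.031256$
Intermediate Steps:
$a{\left(d \right)} = -26 + d$ ($a{\left(d \right)} = d - 26 = -26 + d$)
$I{\left(Z,r \right)} = r + Z \left(48 Z + Z r\right)$ ($I{\left(Z,r \right)} = Z \left(48 Z + Z r\right) + r = r + Z \left(48 Z + Z r\right)$)
$\frac{-30452 + a{\left(-92 \right)}}{48024 + I{\left(133,-106 \right)}} = \frac{-30452 - 118}{48024 - \left(106 + 1025962\right)} = \frac{-30452 - 118}{48024 - 1026068} = - \frac{30570}{48024 - 1026068} = - \frac{30570}{-978044} = \left(-30570\right) \left(- \frac{1}{978044}\right) = \frac{15285}{489022}$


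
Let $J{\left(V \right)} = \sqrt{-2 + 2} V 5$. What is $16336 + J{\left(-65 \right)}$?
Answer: $16336$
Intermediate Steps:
$J{\left(V \right)} = 0$ ($J{\left(V \right)} = \sqrt{0} V 5 = 0 V 5 = 0 \cdot 5 = 0$)
$16336 + J{\left(-65 \right)} = 16336 + 0 = 16336$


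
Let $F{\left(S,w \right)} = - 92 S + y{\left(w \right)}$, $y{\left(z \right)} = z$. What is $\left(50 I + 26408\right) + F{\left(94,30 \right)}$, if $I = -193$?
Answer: $8140$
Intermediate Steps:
$F{\left(S,w \right)} = w - 92 S$ ($F{\left(S,w \right)} = - 92 S + w = w - 92 S$)
$\left(50 I + 26408\right) + F{\left(94,30 \right)} = \left(50 \left(-193\right) + 26408\right) + \left(30 - 8648\right) = \left(-9650 + 26408\right) + \left(30 - 8648\right) = 16758 - 8618 = 8140$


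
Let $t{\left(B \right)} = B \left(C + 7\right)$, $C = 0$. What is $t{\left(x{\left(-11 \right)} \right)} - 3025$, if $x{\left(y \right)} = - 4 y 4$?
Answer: $-1793$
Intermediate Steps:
$x{\left(y \right)} = - 16 y$
$t{\left(B \right)} = 7 B$ ($t{\left(B \right)} = B \left(0 + 7\right) = B 7 = 7 B$)
$t{\left(x{\left(-11 \right)} \right)} - 3025 = 7 \left(\left(-16\right) \left(-11\right)\right) - 3025 = 7 \cdot 176 - 3025 = 1232 - 3025 = -1793$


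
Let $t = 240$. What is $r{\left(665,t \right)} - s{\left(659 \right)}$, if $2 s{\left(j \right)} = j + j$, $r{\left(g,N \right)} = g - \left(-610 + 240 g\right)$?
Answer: $-158984$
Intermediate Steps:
$r{\left(g,N \right)} = 610 - 239 g$ ($r{\left(g,N \right)} = g - \left(-610 + 240 g\right) = 610 - 239 g$)
$s{\left(j \right)} = j$ ($s{\left(j \right)} = \frac{j + j}{2} = \frac{2 j}{2} = j$)
$r{\left(665,t \right)} - s{\left(659 \right)} = \left(610 - 158935\right) - 659 = -158325 - 659 = -158984$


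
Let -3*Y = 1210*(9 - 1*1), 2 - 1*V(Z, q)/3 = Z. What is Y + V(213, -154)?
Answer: -11579/3 ≈ -3859.7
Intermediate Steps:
V(Z, q) = 6 - 3*Z
Y = -9680/3 (Y = -1210*(9 - 1*1)/3 = -1210*(9 - 1)/3 = -1210*8/3 = -1/3*9680 = -9680/3 ≈ -3226.7)
Y + V(213, -154) = -9680/3 + (6 - 3*213) = -9680/3 + (6 - 639) = -9680/3 - 633 = -11579/3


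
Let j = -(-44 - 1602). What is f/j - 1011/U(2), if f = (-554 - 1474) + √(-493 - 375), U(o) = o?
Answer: -834081/1646 + I*√217/823 ≈ -506.73 + 0.017899*I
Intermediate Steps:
j = 1646 (j = -1*(-1646) = 1646)
f = -2028 + 2*I*√217 (f = -2028 + √(-868) = -2028 + 2*I*√217 ≈ -2028.0 + 29.462*I)
f/j - 1011/U(2) = (-2028 + 2*I*√217)/1646 - 1011/2 = (-2028 + 2*I*√217)*(1/1646) - 1011*½ = (-1014/823 + I*√217/823) - 1011/2 = -834081/1646 + I*√217/823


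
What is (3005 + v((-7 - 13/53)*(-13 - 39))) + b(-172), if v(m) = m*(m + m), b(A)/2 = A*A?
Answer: 972086005/2809 ≈ 3.4606e+5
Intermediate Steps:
b(A) = 2*A**2 (b(A) = 2*(A*A) = 2*A**2)
v(m) = 2*m**2 (v(m) = m*(2*m) = 2*m**2)
(3005 + v((-7 - 13/53)*(-13 - 39))) + b(-172) = (3005 + 2*((-7 - 13/53)*(-13 - 39))**2) + 2*(-172)**2 = (3005 + 2*((-7 - 13*1/53)*(-52))**2) + 2*29584 = (3005 + 2*((-7 - 13/53)*(-52))**2) + 59168 = (3005 + 2*(-384/53*(-52))**2) + 59168 = (3005 + 2*(19968/53)**2) + 59168 = (3005 + 2*(398721024/2809)) + 59168 = (3005 + 797442048/2809) + 59168 = 805883093/2809 + 59168 = 972086005/2809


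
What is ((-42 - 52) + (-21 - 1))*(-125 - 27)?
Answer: 17632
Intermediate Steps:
((-42 - 52) + (-21 - 1))*(-125 - 27) = (-94 - 22)*(-152) = -116*(-152) = 17632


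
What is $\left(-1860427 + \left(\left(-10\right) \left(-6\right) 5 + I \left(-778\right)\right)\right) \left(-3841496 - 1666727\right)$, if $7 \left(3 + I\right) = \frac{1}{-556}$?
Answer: $\frac{2844812094551421}{278} \approx 1.0233 \cdot 10^{13}$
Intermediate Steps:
$I = - \frac{11677}{3892}$ ($I = -3 + \frac{1}{7 \left(-556\right)} = -3 + \frac{1}{7} \left(- \frac{1}{556}\right) = -3 - \frac{1}{3892} = - \frac{11677}{3892} \approx -3.0003$)
$\left(-1860427 + \left(\left(-10\right) \left(-6\right) 5 + I \left(-778\right)\right)\right) \left(-3841496 - 1666727\right) = \left(-1860427 + \left(\left(-10\right) \left(-6\right) 5 - - \frac{4542353}{1946}\right)\right) \left(-3841496 - 1666727\right) = \left(-1860427 + \left(60 \cdot 5 + \frac{4542353}{1946}\right)\right) \left(-5508223\right) = \left(-1860427 + \left(300 + \frac{4542353}{1946}\right)\right) \left(-5508223\right) = \left(-1860427 + \frac{5126153}{1946}\right) \left(-5508223\right) = \left(- \frac{3615264789}{1946}\right) \left(-5508223\right) = \frac{2844812094551421}{278}$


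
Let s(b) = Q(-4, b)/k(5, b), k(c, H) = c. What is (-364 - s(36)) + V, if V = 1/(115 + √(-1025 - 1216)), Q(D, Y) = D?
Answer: -28085681/77330 - 3*I*√249/15466 ≈ -363.19 - 0.0030609*I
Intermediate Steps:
s(b) = -⅘ (s(b) = -4/5 = -4*⅕ = -⅘)
V = 1/(115 + 3*I*√249) (V = 1/(115 + √(-2241)) = 1/(115 + 3*I*√249) ≈ 0.0074357 - 0.0030609*I)
(-364 - s(36)) + V = (-364 - 1*(-⅘)) + (115/15466 - 3*I*√249/15466) = (-364 + ⅘) + (115/15466 - 3*I*√249/15466) = -1816/5 + (115/15466 - 3*I*√249/15466) = -28085681/77330 - 3*I*√249/15466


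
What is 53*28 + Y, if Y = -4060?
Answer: -2576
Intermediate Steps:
53*28 + Y = 53*28 - 4060 = 1484 - 4060 = -2576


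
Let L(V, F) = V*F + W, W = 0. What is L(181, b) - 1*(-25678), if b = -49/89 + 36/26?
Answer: 29884111/1157 ≈ 25829.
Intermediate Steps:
b = 965/1157 (b = -49*1/89 + 36*(1/26) = -49/89 + 18/13 = 965/1157 ≈ 0.83405)
L(V, F) = F*V (L(V, F) = V*F + 0 = F*V + 0 = F*V)
L(181, b) - 1*(-25678) = (965/1157)*181 - 1*(-25678) = 174665/1157 + 25678 = 29884111/1157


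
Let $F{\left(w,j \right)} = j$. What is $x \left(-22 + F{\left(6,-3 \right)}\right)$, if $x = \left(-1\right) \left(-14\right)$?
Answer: $-350$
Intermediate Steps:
$x = 14$
$x \left(-22 + F{\left(6,-3 \right)}\right) = 14 \left(-22 - 3\right) = 14 \left(-25\right) = -350$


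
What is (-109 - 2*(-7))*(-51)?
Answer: 4845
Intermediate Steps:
(-109 - 2*(-7))*(-51) = (-109 + 14)*(-51) = -95*(-51) = 4845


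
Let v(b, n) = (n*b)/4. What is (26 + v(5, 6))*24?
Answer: 804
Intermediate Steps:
v(b, n) = b*n/4 (v(b, n) = (b*n)*(¼) = b*n/4)
(26 + v(5, 6))*24 = (26 + (¼)*5*6)*24 = (26 + 15/2)*24 = (67/2)*24 = 804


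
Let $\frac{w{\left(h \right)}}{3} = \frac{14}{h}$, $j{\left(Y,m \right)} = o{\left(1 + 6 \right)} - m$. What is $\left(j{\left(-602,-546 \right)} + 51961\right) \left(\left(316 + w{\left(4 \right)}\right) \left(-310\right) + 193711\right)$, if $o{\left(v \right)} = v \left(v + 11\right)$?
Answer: $4868341968$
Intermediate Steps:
$o{\left(v \right)} = v \left(11 + v\right)$
$j{\left(Y,m \right)} = 126 - m$ ($j{\left(Y,m \right)} = \left(1 + 6\right) \left(11 + \left(1 + 6\right)\right) - m = 7 \left(11 + 7\right) - m = 7 \cdot 18 - m = 126 - m$)
$w{\left(h \right)} = \frac{42}{h}$ ($w{\left(h \right)} = 3 \frac{14}{h} = \frac{42}{h}$)
$\left(j{\left(-602,-546 \right)} + 51961\right) \left(\left(316 + w{\left(4 \right)}\right) \left(-310\right) + 193711\right) = \left(\left(126 - -546\right) + 51961\right) \left(\left(316 + \frac{42}{4}\right) \left(-310\right) + 193711\right) = \left(\left(126 + 546\right) + 51961\right) \left(\left(316 + 42 \cdot \frac{1}{4}\right) \left(-310\right) + 193711\right) = \left(672 + 51961\right) \left(\left(316 + \frac{21}{2}\right) \left(-310\right) + 193711\right) = 52633 \left(\frac{653}{2} \left(-310\right) + 193711\right) = 52633 \left(-101215 + 193711\right) = 52633 \cdot 92496 = 4868341968$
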